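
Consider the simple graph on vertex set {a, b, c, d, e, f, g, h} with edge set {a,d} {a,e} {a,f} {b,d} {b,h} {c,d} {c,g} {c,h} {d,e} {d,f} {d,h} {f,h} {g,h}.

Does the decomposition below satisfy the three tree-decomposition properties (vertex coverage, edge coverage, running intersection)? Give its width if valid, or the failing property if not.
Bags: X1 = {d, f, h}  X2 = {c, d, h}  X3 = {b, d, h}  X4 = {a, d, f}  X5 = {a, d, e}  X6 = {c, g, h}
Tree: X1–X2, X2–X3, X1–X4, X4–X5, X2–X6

Yes; width 2.

Every vertex of G appears in some bag (union = {a, b, c, d, e, f, g, h}); every edge is covered by a bag; and for each vertex v the set of bags containing v is connected in the bag tree. The decomposition is therefore valid. The largest bag has 3 vertices, so the width is 2.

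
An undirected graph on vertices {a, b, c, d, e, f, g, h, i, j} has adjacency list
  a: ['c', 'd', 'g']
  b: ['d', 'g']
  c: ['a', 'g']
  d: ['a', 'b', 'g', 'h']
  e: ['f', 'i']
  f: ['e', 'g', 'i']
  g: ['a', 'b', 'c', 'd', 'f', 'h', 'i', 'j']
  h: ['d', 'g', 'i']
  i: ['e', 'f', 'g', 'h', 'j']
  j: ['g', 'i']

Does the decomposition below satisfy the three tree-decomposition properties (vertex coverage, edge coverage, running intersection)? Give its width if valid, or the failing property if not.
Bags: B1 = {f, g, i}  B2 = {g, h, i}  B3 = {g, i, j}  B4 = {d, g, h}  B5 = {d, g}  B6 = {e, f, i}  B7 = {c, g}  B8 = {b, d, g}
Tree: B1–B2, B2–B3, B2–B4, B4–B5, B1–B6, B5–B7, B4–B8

A tree decomposition must satisfy three properties: every vertex lies in some bag; for every edge, both endpoints lie together in some bag; and for every vertex, the bags containing it form a connected subtree. Here vertex a appears in no bag, so the decomposition is invalid.

No — vertex a appears in no bag.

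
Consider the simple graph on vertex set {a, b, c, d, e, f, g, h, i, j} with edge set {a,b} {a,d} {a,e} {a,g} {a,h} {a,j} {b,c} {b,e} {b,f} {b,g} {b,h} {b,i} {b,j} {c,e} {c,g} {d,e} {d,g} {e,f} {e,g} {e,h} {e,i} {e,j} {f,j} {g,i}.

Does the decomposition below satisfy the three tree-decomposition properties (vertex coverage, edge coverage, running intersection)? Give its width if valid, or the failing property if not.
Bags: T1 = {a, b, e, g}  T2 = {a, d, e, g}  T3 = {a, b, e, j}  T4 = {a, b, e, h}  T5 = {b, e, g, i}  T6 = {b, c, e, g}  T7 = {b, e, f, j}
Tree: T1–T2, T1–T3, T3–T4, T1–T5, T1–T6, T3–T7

Yes; width 3.

Checking the three conditions: (i) the bags cover all of {a, b, c, d, e, f, g, h, i, j}; (ii) for each edge, some bag contains both endpoints; (iii) the bags containing any fixed vertex form a subtree. All hold, so the decomposition is valid with width 4 − 1 = 3.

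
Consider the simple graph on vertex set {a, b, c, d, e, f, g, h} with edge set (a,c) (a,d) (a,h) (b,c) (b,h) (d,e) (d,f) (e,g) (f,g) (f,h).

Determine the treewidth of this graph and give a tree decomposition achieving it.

Treewidth 2.
One such decomposition:
Bags: B1 = {d, e, g}  B2 = {d, f, g}  B3 = {a, d, f}  B4 = {a, f, h}  B5 = {a, c, h}  B6 = {b, c, h}
Tree: B1–B2, B2–B3, B3–B4, B4–B5, B5–B6

The largest bag has 3 vertices, giving width 2; this decomposition certifies tw(G) ≤ 2. The edges e–g–f–d–e form a cycle, so G is not a tree and its treewidth is at least 2. Hence tw(G) = 2 exactly.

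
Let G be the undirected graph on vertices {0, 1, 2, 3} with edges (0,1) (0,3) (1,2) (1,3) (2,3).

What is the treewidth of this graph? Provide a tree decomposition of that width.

Treewidth 2.
Bags: B1 = {1, 2, 3}  B2 = {0, 1, 3}
Tree: B1–B2

Each bag holds 3 vertices, so the decomposition has width 2, which upper-bounds the treewidth. Conversely, {0, 1, 3} is a clique of size 3, and the vertices of any clique must share a bag in every tree decomposition; so some bag has ≥ 3 vertices and tw(G) ≥ 2. The upper and lower bounds meet at 2, so that is the treewidth.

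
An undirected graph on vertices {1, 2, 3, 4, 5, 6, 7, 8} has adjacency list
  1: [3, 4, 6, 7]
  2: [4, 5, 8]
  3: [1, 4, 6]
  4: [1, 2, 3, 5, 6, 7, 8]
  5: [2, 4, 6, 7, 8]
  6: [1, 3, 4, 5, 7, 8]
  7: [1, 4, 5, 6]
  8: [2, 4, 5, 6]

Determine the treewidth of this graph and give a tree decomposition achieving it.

The largest bag has 4 vertices, giving width 3; this decomposition certifies tw(G) ≤ 3. On the other hand G contains the 4-clique {2, 4, 5, 8}. A clique must lie in a single bag of any decomposition, so no decomposition can have width below 3. Combining the bounds, tw(G) = 3.

Treewidth 3.
One optimal decomposition is:
Bags: B1 = {2, 4, 5, 8}  B2 = {4, 5, 6, 8}  B3 = {4, 5, 6, 7}  B4 = {1, 4, 6, 7}  B5 = {1, 3, 4, 6}
Tree: B1–B2, B2–B3, B3–B4, B4–B5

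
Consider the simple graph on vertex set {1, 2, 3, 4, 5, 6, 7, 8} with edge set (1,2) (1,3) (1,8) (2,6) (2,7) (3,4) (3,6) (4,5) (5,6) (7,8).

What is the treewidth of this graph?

2

A width-2 tree decomposition is:
Bags: B1 = {2, 7, 8}  B2 = {1, 2, 8}  B3 = {1, 2, 6}  B4 = {1, 3, 6}  B5 = {3, 5, 6}  B6 = {3, 4, 5}
Tree: B1–B2, B2–B3, B3–B4, B4–B5, B5–B6
The largest bag has 3 vertices, giving width 2; this decomposition certifies tw(G) ≤ 2. For the lower bound, G contains the cycle 7–8–1–2–7, so G is not a forest; only forests have treewidth ≤ 1, hence tw(G) ≥ 2. Therefore the treewidth is 2.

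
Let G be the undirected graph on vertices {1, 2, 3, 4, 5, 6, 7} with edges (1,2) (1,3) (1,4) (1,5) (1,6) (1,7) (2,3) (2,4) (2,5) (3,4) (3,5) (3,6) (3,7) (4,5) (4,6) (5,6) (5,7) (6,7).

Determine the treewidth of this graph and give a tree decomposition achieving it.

Each bag holds 5 vertices, so the decomposition has width 4, which upper-bounds the treewidth. Conversely, {1, 2, 3, 4, 5} is a clique of size 5, and the vertices of any clique must share a bag in every tree decomposition; so some bag has ≥ 5 vertices and tw(G) ≥ 4. Combining the bounds, tw(G) = 4.

Treewidth 4.
Bags: B1 = {1, 3, 5, 6, 7}  B2 = {1, 3, 4, 5, 6}  B3 = {1, 2, 3, 4, 5}
Tree: B1–B2, B2–B3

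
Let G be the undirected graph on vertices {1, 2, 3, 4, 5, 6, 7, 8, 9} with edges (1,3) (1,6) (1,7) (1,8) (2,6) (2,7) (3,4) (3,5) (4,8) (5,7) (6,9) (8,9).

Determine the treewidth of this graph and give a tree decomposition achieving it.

Treewidth 3.
One optimal decomposition is:
Bags: B1 = {3, 4, 8, 9}  B2 = {1, 3, 8, 9}  B3 = {1, 3, 6, 9}  B4 = {1, 3, 5, 6}  B5 = {1, 5, 6, 7}  B6 = {2, 5, 6, 7}
Tree: B1–B2, B2–B3, B3–B4, B4–B5, B5–B6

Every bag has size at most 4, so the width is 4 − 1 = 3 and tw(G) ≤ 3. For the lower bound: the 4 vertex sets {4,8,9}, {3}, {1}, {2,5,6,7} are disjoint, each induces a connected subgraph, and every pair is joined by at least one edge of G. Contracting each set to a single vertex therefore yields K_{4} as a minor, and since treewidth is minor-monotone, tw(G) ≥ tw(K_{4}) = 3. Therefore the treewidth is 3.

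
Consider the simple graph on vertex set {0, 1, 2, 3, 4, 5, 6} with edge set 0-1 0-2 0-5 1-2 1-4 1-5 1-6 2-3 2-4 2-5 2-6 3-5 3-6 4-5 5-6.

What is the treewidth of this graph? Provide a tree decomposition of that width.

Treewidth 3.
One optimal decomposition is:
Bags: B1 = {1, 2, 4, 5}  B2 = {0, 1, 2, 5}  B3 = {1, 2, 5, 6}  B4 = {2, 3, 5, 6}
Tree: B1–B2, B1–B3, B3–B4

The largest bag has 4 vertices, giving width 3; this decomposition certifies tw(G) ≤ 3. For the lower bound, the 4 vertices {0, 1, 2, 5} are pairwise adjacent, and any tree decomposition puts a clique entirely inside one bag — forcing width ≥ 3. Therefore the treewidth is 3.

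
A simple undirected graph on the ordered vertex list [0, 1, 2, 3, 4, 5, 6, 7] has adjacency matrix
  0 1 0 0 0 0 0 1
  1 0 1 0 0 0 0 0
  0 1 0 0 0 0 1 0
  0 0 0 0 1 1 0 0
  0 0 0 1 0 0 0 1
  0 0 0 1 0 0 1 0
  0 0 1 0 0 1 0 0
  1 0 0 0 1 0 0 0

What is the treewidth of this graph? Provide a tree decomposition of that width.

Treewidth 2.
Bags: B1 = {1, 2, 6}  B2 = {1, 5, 6}  B3 = {1, 3, 5}  B4 = {1, 3, 4}  B5 = {1, 4, 7}  B6 = {0, 1, 7}
Tree: B1–B2, B2–B3, B3–B4, B4–B5, B5–B6

Each bag holds 3 vertices, so the decomposition has width 2, which upper-bounds the treewidth. For the lower bound, G contains the cycle 1–2–6–5–3–4–7–0–1, so G is not a forest; only forests have treewidth ≤ 1, hence tw(G) ≥ 2. Therefore the treewidth is 2.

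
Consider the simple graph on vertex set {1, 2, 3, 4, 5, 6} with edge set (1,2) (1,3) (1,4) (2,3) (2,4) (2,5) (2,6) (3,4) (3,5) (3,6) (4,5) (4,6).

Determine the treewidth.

3

A width-3 tree decomposition is:
Bags: B1 = {2, 3, 4, 6}  B2 = {1, 2, 3, 4}  B3 = {2, 3, 4, 5}
Tree: B1–B2, B2–B3
The largest bag has 4 vertices, giving width 3; this decomposition certifies tw(G) ≤ 3. For the lower bound, the 4 vertices {1, 2, 3, 4} are pairwise adjacent, and any tree decomposition puts a clique entirely inside one bag — forcing width ≥ 3. The upper and lower bounds meet at 3, so that is the treewidth.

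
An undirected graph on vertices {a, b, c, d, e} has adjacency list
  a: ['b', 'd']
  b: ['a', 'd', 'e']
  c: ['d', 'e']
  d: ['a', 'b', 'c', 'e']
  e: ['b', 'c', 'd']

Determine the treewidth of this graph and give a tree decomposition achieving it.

Treewidth 2.
Bags: B1 = {b, d, e}  B2 = {c, d, e}  B3 = {a, b, d}
Tree: B1–B2, B1–B3

Each bag holds 3 vertices, so the decomposition has width 2, which upper-bounds the treewidth. Conversely, {c, d, e} is a clique of size 3, and the vertices of any clique must share a bag in every tree decomposition; so some bag has ≥ 3 vertices and tw(G) ≥ 2. The upper and lower bounds meet at 2, so that is the treewidth.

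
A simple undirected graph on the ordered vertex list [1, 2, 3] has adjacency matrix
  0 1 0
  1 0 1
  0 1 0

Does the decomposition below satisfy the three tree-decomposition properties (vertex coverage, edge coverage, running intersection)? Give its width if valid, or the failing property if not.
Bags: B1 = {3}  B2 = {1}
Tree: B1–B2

No — vertex 2 appears in no bag.

A tree decomposition must satisfy three properties: every vertex lies in some bag; for every edge, both endpoints lie together in some bag; and for every vertex, the bags containing it form a connected subtree. Here vertex 2 appears in no bag, so the decomposition is invalid.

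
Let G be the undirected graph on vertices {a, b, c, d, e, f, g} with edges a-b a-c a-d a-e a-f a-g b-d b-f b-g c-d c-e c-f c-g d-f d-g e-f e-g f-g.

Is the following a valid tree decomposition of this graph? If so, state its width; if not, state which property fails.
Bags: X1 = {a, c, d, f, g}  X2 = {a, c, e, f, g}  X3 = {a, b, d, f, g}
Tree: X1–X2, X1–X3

Vertex coverage: the bags together contain {a, b, c, d, e, f, g}, the full vertex set. Edge coverage: each edge of G has both endpoints in at least one bag. Running intersection: for every vertex, the bags containing it form a connected subtree. All three properties hold, so this is a valid tree decomposition of width max|bag| − 1 = 4, and hence tw(G) ≤ 4.

Yes; width 4.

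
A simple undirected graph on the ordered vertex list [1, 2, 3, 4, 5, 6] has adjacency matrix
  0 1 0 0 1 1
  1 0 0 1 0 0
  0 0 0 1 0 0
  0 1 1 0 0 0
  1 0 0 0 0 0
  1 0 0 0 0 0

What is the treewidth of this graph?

1

A width-1 tree decomposition is:
Bags: B1 = {2, 4}  B2 = {1, 2}  B3 = {1, 5}  B4 = {3, 4}  B5 = {1, 6}
Tree: B1–B2, B2–B3, B1–B4, B2–B5
Each bag holds 2 vertices, so the decomposition has width 1, which upper-bounds the treewidth. Since G has at least one edge (e.g. 2–4), it is not an edgeless graph, so tw(G) ≥ 1. Combining the bounds, tw(G) = 1.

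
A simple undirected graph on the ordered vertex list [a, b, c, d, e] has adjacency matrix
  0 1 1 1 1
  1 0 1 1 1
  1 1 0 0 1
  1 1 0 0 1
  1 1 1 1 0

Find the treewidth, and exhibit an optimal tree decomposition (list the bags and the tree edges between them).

Treewidth 3.
One such decomposition:
Bags: B1 = {a, b, d, e}  B2 = {a, b, c, e}
Tree: B1–B2

Each bag holds 4 vertices, so the decomposition has width 3, which upper-bounds the treewidth. For the lower bound, the 4 vertices {a, b, d, e} are pairwise adjacent, and any tree decomposition puts a clique entirely inside one bag — forcing width ≥ 3. Hence tw(G) = 3 exactly.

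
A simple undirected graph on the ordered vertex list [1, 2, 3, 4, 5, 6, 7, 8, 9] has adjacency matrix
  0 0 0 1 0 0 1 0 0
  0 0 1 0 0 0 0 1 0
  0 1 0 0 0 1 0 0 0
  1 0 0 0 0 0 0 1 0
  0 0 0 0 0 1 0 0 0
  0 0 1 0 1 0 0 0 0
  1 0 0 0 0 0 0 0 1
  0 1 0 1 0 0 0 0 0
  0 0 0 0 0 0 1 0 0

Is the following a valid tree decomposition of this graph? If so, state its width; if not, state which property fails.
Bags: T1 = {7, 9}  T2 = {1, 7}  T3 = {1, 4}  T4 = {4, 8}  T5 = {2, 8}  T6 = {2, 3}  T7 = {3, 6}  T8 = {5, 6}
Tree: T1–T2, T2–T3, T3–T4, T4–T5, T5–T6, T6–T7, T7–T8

Vertex coverage: the bags together contain {1, 2, 3, 4, 5, 6, 7, 8, 9}, the full vertex set. Edge coverage: each edge of G has both endpoints in at least one bag. Running intersection: for every vertex, the bags containing it form a connected subtree. All three properties hold, so this is a valid tree decomposition of width max|bag| − 1 = 1, and hence tw(G) ≤ 1.

Yes; width 1.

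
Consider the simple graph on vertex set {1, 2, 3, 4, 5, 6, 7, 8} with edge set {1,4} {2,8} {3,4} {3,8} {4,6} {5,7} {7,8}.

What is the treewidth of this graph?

A width-1 tree decomposition is:
Bags: B1 = {2, 8}  B2 = {3, 8}  B3 = {3, 4}  B4 = {7, 8}  B5 = {1, 4}  B6 = {5, 7}  B7 = {4, 6}
Tree: B1–B2, B2–B3, B2–B4, B3–B5, B4–B6, B5–B7
Each bag holds 2 vertices, so the decomposition has width 1, which upper-bounds the treewidth. Any graph with an edge has treewidth ≥ 1, and G has the edge 8–2. Therefore the treewidth is 1.

1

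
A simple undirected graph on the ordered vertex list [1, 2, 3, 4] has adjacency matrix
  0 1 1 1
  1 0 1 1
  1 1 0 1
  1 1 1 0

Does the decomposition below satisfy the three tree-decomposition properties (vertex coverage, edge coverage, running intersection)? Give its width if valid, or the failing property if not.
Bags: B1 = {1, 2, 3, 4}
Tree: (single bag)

Yes; width 3.

Checking the three conditions: (i) the bags cover all of {1, 2, 3, 4}; (ii) for each edge, some bag contains both endpoints; (iii) the bags containing any fixed vertex form a subtree. All hold, so the decomposition is valid with width 4 − 1 = 3.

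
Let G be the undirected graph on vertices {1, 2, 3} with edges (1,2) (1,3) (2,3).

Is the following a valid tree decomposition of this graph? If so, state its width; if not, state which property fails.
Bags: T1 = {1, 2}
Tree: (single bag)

No — vertex 3 appears in no bag.

A tree decomposition must satisfy three properties: every vertex lies in some bag; for every edge, both endpoints lie together in some bag; and for every vertex, the bags containing it form a connected subtree. Here vertex 3 appears in no bag, so the decomposition is invalid.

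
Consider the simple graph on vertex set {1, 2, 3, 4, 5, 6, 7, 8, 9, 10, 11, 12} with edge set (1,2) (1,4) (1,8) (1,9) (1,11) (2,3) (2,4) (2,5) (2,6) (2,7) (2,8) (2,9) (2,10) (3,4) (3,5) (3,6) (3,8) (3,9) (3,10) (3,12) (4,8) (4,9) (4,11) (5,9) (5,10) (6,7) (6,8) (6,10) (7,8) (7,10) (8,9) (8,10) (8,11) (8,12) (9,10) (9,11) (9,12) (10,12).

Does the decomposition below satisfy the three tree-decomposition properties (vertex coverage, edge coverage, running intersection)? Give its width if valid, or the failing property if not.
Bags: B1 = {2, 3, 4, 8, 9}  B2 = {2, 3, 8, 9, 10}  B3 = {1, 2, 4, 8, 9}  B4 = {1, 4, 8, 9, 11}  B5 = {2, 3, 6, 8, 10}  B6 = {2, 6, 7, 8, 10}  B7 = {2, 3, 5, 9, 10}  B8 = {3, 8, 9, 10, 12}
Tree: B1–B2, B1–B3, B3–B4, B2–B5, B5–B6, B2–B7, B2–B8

Yes; width 4.

Checking the three conditions: (i) the bags cover all of {1, 2, 3, 4, 5, 6, 7, 8, 9, 10, 11, 12}; (ii) for each edge, some bag contains both endpoints; (iii) the bags containing any fixed vertex form a subtree. All hold, so the decomposition is valid with width 5 − 1 = 4.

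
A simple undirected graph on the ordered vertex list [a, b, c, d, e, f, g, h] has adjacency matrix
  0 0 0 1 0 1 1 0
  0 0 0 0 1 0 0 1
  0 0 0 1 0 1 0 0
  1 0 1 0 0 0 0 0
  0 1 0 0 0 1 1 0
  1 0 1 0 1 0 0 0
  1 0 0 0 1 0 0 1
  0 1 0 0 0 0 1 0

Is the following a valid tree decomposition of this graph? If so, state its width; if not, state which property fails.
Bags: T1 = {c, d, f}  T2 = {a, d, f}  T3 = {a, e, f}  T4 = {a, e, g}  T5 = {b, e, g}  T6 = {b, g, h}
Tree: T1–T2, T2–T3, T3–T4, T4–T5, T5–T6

Every vertex of G appears in some bag (union = {a, b, c, d, e, f, g, h}); every edge is covered by a bag; and for each vertex v the set of bags containing v is connected in the bag tree. The decomposition is therefore valid. The largest bag has 3 vertices, so the width is 2.

Yes; width 2.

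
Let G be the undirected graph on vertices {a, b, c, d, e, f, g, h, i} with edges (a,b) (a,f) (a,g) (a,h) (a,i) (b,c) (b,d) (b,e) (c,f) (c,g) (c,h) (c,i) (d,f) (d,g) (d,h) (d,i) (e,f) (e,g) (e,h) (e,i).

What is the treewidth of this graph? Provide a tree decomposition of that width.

The largest bag has 5 vertices, giving width 4; this decomposition certifies tw(G) ≤ 4. For the lower bound: the 5 vertex sets {e,g}, {b,d}, {a,f}, {c}, {i} are disjoint, each induces a connected subgraph, and every pair is joined by at least one edge of G. Contracting each set to a single vertex therefore yields K_{5} as a minor, and since treewidth is minor-monotone, tw(G) ≥ tw(K_{5}) = 4. The upper and lower bounds meet at 4, so that is the treewidth.

Treewidth 4.
Bags: B1 = {a, c, d, e, g}  B2 = {a, b, c, d, e}  B3 = {a, c, d, e, f}  B4 = {a, c, d, e, i}  B5 = {a, c, d, e, h}
Tree: B1–B2, B2–B3, B3–B4, B4–B5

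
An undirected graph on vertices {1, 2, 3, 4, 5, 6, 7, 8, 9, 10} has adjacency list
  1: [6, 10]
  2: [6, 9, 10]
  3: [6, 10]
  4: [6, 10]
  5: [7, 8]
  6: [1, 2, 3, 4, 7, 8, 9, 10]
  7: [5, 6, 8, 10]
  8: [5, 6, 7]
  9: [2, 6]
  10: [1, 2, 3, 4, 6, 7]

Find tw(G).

2

A width-2 tree decomposition is:
Bags: B1 = {6, 7, 10}  B2 = {2, 6, 10}  B3 = {2, 6, 9}  B4 = {4, 6, 10}  B5 = {6, 7, 8}  B6 = {1, 6, 10}  B7 = {3, 6, 10}  B8 = {5, 7, 8}
Tree: B1–B2, B2–B3, B2–B4, B1–B5, B2–B6, B1–B7, B5–B8
Every bag has size at most 3, so the width is 3 − 1 = 2 and tw(G) ≤ 2. For the lower bound, the 3 vertices {5, 7, 8} are pairwise adjacent, and any tree decomposition puts a clique entirely inside one bag — forcing width ≥ 2. Therefore the treewidth is 2.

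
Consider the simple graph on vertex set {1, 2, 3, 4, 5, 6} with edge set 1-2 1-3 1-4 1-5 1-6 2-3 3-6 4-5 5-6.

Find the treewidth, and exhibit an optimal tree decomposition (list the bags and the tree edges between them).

Every bag has size at most 3, so the width is 3 − 1 = 2 and tw(G) ≤ 2. Conversely, {1, 2, 3} is a clique of size 3, and the vertices of any clique must share a bag in every tree decomposition; so some bag has ≥ 3 vertices and tw(G) ≥ 2. Hence tw(G) = 2 exactly.

Treewidth 2.
One such decomposition:
Bags: B1 = {1, 5, 6}  B2 = {1, 4, 5}  B3 = {1, 3, 6}  B4 = {1, 2, 3}
Tree: B1–B2, B1–B3, B3–B4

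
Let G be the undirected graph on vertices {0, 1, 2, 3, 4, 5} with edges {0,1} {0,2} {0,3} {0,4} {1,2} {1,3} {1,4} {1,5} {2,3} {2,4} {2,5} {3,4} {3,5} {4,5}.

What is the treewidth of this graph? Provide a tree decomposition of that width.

Treewidth 4.
One such decomposition:
Bags: B1 = {1, 2, 3, 4, 5}  B2 = {0, 1, 2, 3, 4}
Tree: B1–B2

The largest bag has 5 vertices, giving width 4; this decomposition certifies tw(G) ≤ 4. On the other hand G contains the 5-clique {0, 1, 2, 3, 4}. A clique must lie in a single bag of any decomposition, so no decomposition can have width below 4. Hence tw(G) = 4 exactly.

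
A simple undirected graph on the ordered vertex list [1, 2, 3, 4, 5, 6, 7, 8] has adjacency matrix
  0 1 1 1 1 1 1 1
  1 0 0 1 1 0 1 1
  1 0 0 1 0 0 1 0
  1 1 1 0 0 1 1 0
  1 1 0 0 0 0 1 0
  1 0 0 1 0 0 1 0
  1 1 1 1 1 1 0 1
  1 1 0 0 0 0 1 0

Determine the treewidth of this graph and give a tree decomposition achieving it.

Each bag holds 4 vertices, so the decomposition has width 3, which upper-bounds the treewidth. Conversely, {1, 2, 7, 8} is a clique of size 4, and the vertices of any clique must share a bag in every tree decomposition; so some bag has ≥ 4 vertices and tw(G) ≥ 3. Hence tw(G) = 3 exactly.

Treewidth 3.
Bags: B1 = {1, 2, 4, 7}  B2 = {1, 2, 7, 8}  B3 = {1, 2, 5, 7}  B4 = {1, 4, 6, 7}  B5 = {1, 3, 4, 7}
Tree: B1–B2, B2–B3, B1–B4, B4–B5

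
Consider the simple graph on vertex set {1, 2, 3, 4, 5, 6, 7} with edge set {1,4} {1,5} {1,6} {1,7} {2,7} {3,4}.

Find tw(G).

A width-1 tree decomposition is:
Bags: B1 = {1, 4}  B2 = {1, 7}  B3 = {3, 4}  B4 = {2, 7}  B5 = {1, 5}  B6 = {1, 6}
Tree: B1–B2, B1–B3, B2–B4, B2–B5, B5–B6
Every bag has size at most 2, so the width is 2 − 1 = 1 and tw(G) ≤ 1. Since G has at least one edge (e.g. 1–4), it is not an edgeless graph, so tw(G) ≥ 1. Therefore the treewidth is 1.

1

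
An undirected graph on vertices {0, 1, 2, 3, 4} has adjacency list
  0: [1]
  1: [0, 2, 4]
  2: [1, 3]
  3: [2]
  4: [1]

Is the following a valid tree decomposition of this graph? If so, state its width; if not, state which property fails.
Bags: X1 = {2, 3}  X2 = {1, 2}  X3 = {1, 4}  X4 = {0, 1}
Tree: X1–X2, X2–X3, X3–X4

Checking the three conditions: (i) the bags cover all of {0, 1, 2, 3, 4}; (ii) for each edge, some bag contains both endpoints; (iii) the bags containing any fixed vertex form a subtree. All hold, so the decomposition is valid with width 2 − 1 = 1.

Yes; width 1.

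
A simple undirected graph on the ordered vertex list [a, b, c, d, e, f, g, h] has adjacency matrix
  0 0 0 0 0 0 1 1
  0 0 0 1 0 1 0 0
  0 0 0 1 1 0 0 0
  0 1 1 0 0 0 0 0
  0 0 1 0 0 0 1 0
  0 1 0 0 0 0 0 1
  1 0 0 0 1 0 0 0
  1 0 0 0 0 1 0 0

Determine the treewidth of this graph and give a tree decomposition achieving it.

Treewidth 2.
One such decomposition:
Bags: B1 = {b, c, d}  B2 = {b, c, f}  B3 = {c, f, h}  B4 = {a, c, h}  B5 = {a, c, g}  B6 = {c, e, g}
Tree: B1–B2, B2–B3, B3–B4, B4–B5, B5–B6

Every bag has size at most 3, so the width is 3 − 1 = 2 and tw(G) ≤ 2. Since c–d–b–f–h–a–g–e–c is a cycle in G, G is not acyclic. Forests are exactly the graphs of treewidth ≤ 1, so tw(G) ≥ 2. Hence tw(G) = 2 exactly.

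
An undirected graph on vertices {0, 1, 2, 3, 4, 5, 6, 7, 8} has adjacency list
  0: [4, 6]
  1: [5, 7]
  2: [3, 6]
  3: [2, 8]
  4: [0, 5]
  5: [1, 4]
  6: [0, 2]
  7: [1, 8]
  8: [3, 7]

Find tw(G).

A width-2 tree decomposition is:
Bags: B1 = {2, 3, 8}  B2 = {2, 7, 8}  B3 = {1, 2, 7}  B4 = {1, 2, 5}  B5 = {2, 4, 5}  B6 = {0, 2, 4}  B7 = {0, 2, 6}
Tree: B1–B2, B2–B3, B3–B4, B4–B5, B5–B6, B6–B7
Every bag has size at most 3, so the width is 3 − 1 = 2 and tw(G) ≤ 2. Since 2–3–8–7–1–5–4–0–6–2 is a cycle in G, G is not acyclic. Forests are exactly the graphs of treewidth ≤ 1, so tw(G) ≥ 2. Therefore the treewidth is 2.

2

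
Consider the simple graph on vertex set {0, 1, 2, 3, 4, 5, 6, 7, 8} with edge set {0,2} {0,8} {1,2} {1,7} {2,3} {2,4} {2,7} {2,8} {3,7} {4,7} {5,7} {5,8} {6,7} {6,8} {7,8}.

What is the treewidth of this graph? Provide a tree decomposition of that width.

Every bag has size at most 3, so the width is 3 − 1 = 2 and tw(G) ≤ 2. For the lower bound, the 3 vertices {0, 2, 8} are pairwise adjacent, and any tree decomposition puts a clique entirely inside one bag — forcing width ≥ 2. Combining the bounds, tw(G) = 2.

Treewidth 2.
One optimal decomposition is:
Bags: B1 = {2, 3, 7}  B2 = {1, 2, 7}  B3 = {2, 7, 8}  B4 = {0, 2, 8}  B5 = {2, 4, 7}  B6 = {5, 7, 8}  B7 = {6, 7, 8}
Tree: B1–B2, B1–B3, B3–B4, B2–B5, B3–B6, B3–B7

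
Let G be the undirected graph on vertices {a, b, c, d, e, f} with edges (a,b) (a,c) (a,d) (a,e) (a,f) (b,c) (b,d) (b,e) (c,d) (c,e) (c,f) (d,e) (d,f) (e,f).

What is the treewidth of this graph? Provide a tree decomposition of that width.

The largest bag has 5 vertices, giving width 4; this decomposition certifies tw(G) ≤ 4. On the other hand G contains the 5-clique {a, c, d, e, f}. A clique must lie in a single bag of any decomposition, so no decomposition can have width below 4. The upper and lower bounds meet at 4, so that is the treewidth.

Treewidth 4.
Bags: B1 = {a, c, d, e, f}  B2 = {a, b, c, d, e}
Tree: B1–B2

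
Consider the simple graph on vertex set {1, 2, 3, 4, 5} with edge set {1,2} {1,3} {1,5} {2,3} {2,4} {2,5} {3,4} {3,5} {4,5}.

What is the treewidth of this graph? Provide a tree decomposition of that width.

Every bag has size at most 4, so the width is 4 − 1 = 3 and tw(G) ≤ 3. On the other hand G contains the 4-clique {1, 2, 3, 5}. A clique must lie in a single bag of any decomposition, so no decomposition can have width below 3. Combining the bounds, tw(G) = 3.

Treewidth 3.
One optimal decomposition is:
Bags: B1 = {2, 3, 4, 5}  B2 = {1, 2, 3, 5}
Tree: B1–B2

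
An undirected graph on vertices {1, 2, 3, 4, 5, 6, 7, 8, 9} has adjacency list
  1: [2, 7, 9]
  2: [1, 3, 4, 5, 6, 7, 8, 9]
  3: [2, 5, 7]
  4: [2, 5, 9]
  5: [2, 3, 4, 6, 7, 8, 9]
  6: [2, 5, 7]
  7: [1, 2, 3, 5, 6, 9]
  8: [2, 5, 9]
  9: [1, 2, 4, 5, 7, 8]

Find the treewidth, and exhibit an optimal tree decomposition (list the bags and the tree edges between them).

Treewidth 3.
Bags: B1 = {1, 2, 7, 9}  B2 = {2, 5, 7, 9}  B3 = {2, 4, 5, 9}  B4 = {2, 5, 8, 9}  B5 = {2, 3, 5, 7}  B6 = {2, 5, 6, 7}
Tree: B1–B2, B2–B3, B2–B4, B2–B5, B5–B6

The largest bag has 4 vertices, giving width 3; this decomposition certifies tw(G) ≤ 3. On the other hand G contains the 4-clique {1, 2, 7, 9}. A clique must lie in a single bag of any decomposition, so no decomposition can have width below 3. Hence tw(G) = 3 exactly.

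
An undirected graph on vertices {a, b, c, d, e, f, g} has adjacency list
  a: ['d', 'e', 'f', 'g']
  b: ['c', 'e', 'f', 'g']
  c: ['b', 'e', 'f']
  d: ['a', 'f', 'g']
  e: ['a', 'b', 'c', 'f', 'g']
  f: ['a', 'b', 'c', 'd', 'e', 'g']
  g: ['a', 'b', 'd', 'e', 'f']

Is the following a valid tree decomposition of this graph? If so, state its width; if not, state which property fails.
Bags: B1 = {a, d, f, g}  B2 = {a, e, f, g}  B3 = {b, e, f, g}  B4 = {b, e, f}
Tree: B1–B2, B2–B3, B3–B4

No — vertex c appears in no bag.

A tree decomposition must satisfy three properties: every vertex lies in some bag; for every edge, both endpoints lie together in some bag; and for every vertex, the bags containing it form a connected subtree. Here vertex c appears in no bag, so the decomposition is invalid.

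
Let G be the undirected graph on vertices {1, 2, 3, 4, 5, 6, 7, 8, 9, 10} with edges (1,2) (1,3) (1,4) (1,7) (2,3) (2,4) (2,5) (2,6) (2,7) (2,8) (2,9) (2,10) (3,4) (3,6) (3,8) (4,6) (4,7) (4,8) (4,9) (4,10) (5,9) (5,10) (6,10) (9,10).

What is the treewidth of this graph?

A width-3 tree decomposition is:
Bags: B1 = {2, 4, 9, 10}  B2 = {2, 5, 9, 10}  B3 = {2, 4, 6, 10}  B4 = {2, 3, 4, 6}  B5 = {1, 2, 3, 4}  B6 = {1, 2, 4, 7}  B7 = {2, 3, 4, 8}
Tree: B1–B2, B1–B3, B3–B4, B4–B5, B5–B6, B5–B7
The largest bag has 4 vertices, giving width 3; this decomposition certifies tw(G) ≤ 3. On the other hand G contains the 4-clique {2, 4, 9, 10}. A clique must lie in a single bag of any decomposition, so no decomposition can have width below 3. Therefore the treewidth is 3.

3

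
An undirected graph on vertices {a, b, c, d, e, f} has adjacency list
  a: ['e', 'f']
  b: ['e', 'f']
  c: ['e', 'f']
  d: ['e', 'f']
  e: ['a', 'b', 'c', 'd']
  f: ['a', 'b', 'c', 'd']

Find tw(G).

2

A width-2 tree decomposition is:
Bags: B1 = {b, e, f}  B2 = {c, e, f}  B3 = {d, e, f}  B4 = {a, e, f}
Tree: B1–B2, B2–B3, B3–B4
The largest bag has 3 vertices, giving width 2; this decomposition certifies tw(G) ≤ 2. The edges b–f–c–e–b form a cycle, so G is not a tree and its treewidth is at least 2. Combining the bounds, tw(G) = 2.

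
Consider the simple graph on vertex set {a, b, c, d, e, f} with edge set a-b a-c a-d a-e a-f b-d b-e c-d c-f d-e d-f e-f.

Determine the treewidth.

A width-3 tree decomposition is:
Bags: B1 = {a, b, d, e}  B2 = {a, d, e, f}  B3 = {a, c, d, f}
Tree: B1–B2, B2–B3
The largest bag has 4 vertices, giving width 3; this decomposition certifies tw(G) ≤ 3. On the other hand G contains the 4-clique {a, d, e, f}. A clique must lie in a single bag of any decomposition, so no decomposition can have width below 3. Therefore the treewidth is 3.

3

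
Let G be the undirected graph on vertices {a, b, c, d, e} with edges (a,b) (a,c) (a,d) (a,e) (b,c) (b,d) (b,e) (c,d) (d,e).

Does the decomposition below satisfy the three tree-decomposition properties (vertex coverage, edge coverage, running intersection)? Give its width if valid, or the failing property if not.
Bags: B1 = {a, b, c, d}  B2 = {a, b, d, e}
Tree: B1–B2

Checking the three conditions: (i) the bags cover all of {a, b, c, d, e}; (ii) for each edge, some bag contains both endpoints; (iii) the bags containing any fixed vertex form a subtree. All hold, so the decomposition is valid with width 4 − 1 = 3.

Yes; width 3.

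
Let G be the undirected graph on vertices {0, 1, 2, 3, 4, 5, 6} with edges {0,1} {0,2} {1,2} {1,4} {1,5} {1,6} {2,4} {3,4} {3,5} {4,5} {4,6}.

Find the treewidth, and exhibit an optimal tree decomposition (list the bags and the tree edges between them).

Each bag holds 3 vertices, so the decomposition has width 2, which upper-bounds the treewidth. Conversely, {0, 1, 2} is a clique of size 3, and the vertices of any clique must share a bag in every tree decomposition; so some bag has ≥ 3 vertices and tw(G) ≥ 2. Therefore the treewidth is 2.

Treewidth 2.
One such decomposition:
Bags: B1 = {1, 2, 4}  B2 = {0, 1, 2}  B3 = {1, 4, 5}  B4 = {3, 4, 5}  B5 = {1, 4, 6}
Tree: B1–B2, B1–B3, B3–B4, B1–B5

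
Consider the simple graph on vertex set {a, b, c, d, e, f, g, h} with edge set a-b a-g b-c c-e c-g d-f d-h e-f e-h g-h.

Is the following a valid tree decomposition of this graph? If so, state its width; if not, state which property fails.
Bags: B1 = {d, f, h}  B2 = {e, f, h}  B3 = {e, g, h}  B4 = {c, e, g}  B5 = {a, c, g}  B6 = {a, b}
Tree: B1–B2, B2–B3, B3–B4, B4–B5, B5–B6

A tree decomposition must satisfy three properties: every vertex lies in some bag; for every edge, both endpoints lie together in some bag; and for every vertex, the bags containing it form a connected subtree. Here edge (c,b) lies in no bag, so the decomposition is invalid.

No — edge (c,b) lies in no bag.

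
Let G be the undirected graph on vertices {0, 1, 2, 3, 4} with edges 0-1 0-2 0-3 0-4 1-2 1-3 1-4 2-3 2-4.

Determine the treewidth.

A width-3 tree decomposition is:
Bags: B1 = {0, 1, 2, 4}  B2 = {0, 1, 2, 3}
Tree: B1–B2
The largest bag has 4 vertices, giving width 3; this decomposition certifies tw(G) ≤ 3. For the lower bound, the 4 vertices {0, 1, 2, 3} are pairwise adjacent, and any tree decomposition puts a clique entirely inside one bag — forcing width ≥ 3. Hence tw(G) = 3 exactly.

3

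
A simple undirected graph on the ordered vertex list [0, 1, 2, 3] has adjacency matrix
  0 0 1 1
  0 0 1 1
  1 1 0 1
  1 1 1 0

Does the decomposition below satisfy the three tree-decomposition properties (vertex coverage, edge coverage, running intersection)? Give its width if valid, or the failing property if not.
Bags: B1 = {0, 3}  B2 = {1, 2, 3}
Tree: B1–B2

A tree decomposition must satisfy three properties: every vertex lies in some bag; for every edge, both endpoints lie together in some bag; and for every vertex, the bags containing it form a connected subtree. Here edge (2,0) lies in no bag, so the decomposition is invalid.

No — edge (2,0) lies in no bag.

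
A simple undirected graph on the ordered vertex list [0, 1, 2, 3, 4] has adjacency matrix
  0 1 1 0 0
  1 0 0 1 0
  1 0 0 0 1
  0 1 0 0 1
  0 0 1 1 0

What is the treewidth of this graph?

A width-2 tree decomposition is:
Bags: B1 = {1, 3, 4}  B2 = {0, 1, 4}  B3 = {0, 2, 4}
Tree: B1–B2, B2–B3
Every bag has size at most 3, so the width is 3 − 1 = 2 and tw(G) ≤ 2. Since 4–3–1–0–2–4 is a cycle in G, G is not acyclic. Forests are exactly the graphs of treewidth ≤ 1, so tw(G) ≥ 2. Therefore the treewidth is 2.

2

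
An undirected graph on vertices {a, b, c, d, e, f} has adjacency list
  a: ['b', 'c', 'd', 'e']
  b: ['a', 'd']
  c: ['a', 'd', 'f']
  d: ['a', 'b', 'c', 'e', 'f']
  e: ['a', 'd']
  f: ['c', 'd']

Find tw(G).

A width-2 tree decomposition is:
Bags: B1 = {a, c, d}  B2 = {a, d, e}  B3 = {c, d, f}  B4 = {a, b, d}
Tree: B1–B2, B1–B3, B2–B4
Every bag has size at most 3, so the width is 3 − 1 = 2 and tw(G) ≤ 2. Conversely, {a, d, e} is a clique of size 3, and the vertices of any clique must share a bag in every tree decomposition; so some bag has ≥ 3 vertices and tw(G) ≥ 2. The upper and lower bounds meet at 2, so that is the treewidth.

2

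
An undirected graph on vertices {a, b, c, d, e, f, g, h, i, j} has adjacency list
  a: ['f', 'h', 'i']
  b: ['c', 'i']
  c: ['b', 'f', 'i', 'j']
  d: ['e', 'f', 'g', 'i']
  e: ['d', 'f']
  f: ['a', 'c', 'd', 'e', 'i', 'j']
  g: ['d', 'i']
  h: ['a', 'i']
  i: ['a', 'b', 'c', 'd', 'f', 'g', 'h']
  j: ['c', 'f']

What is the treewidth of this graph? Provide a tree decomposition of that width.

Treewidth 2.
One such decomposition:
Bags: B1 = {a, f, i}  B2 = {d, f, i}  B3 = {c, f, i}  B4 = {a, h, i}  B5 = {b, c, i}  B6 = {c, f, j}  B7 = {d, g, i}  B8 = {d, e, f}
Tree: B1–B2, B1–B3, B1–B4, B3–B5, B3–B6, B2–B7, B2–B8

Every bag has size at most 3, so the width is 3 − 1 = 2 and tw(G) ≤ 2. Conversely, {c, f, j} is a clique of size 3, and the vertices of any clique must share a bag in every tree decomposition; so some bag has ≥ 3 vertices and tw(G) ≥ 2. Combining the bounds, tw(G) = 2.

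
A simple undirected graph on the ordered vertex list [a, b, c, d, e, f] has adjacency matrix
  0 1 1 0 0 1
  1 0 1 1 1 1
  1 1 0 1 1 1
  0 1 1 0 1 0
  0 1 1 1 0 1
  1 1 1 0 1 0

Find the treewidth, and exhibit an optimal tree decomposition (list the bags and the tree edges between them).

Treewidth 3.
One such decomposition:
Bags: B1 = {a, b, c, f}  B2 = {b, c, e, f}  B3 = {b, c, d, e}
Tree: B1–B2, B2–B3

Every bag has size at most 4, so the width is 4 − 1 = 3 and tw(G) ≤ 3. For the lower bound, the 4 vertices {b, c, d, e} are pairwise adjacent, and any tree decomposition puts a clique entirely inside one bag — forcing width ≥ 3. Combining the bounds, tw(G) = 3.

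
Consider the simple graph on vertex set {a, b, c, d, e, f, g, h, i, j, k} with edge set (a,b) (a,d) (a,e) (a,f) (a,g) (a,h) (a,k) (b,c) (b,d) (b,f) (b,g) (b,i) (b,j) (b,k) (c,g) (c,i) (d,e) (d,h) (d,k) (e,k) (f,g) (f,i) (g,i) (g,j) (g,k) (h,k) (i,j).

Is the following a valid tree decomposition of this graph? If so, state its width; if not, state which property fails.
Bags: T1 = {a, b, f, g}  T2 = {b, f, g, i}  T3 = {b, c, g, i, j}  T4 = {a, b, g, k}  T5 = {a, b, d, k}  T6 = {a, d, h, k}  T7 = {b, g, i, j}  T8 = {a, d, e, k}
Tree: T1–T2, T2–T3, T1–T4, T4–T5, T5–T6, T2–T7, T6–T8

A tree decomposition must satisfy three properties: every vertex lies in some bag; for every edge, both endpoints lie together in some bag; and for every vertex, the bags containing it form a connected subtree. Here bags containing vertex j are not connected in the tree, so the decomposition is invalid.

No — bags containing vertex j are not connected in the tree.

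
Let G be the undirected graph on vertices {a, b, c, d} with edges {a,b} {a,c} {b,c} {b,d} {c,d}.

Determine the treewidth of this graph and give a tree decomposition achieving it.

The largest bag has 3 vertices, giving width 2; this decomposition certifies tw(G) ≤ 2. For the lower bound, the 3 vertices {b, c, d} are pairwise adjacent, and any tree decomposition puts a clique entirely inside one bag — forcing width ≥ 2. Hence tw(G) = 2 exactly.

Treewidth 2.
One such decomposition:
Bags: B1 = {b, c, d}  B2 = {a, b, c}
Tree: B1–B2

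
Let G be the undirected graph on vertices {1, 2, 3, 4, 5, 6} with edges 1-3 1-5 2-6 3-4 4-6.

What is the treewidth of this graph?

1

A width-1 tree decomposition is:
Bags: B1 = {1, 5}  B2 = {1, 3}  B3 = {3, 4}  B4 = {4, 6}  B5 = {2, 6}
Tree: B1–B2, B2–B3, B3–B4, B4–B5
Every bag has size at most 2, so the width is 2 − 1 = 1 and tw(G) ≤ 1. G has an edge, so its treewidth is at least 1. Combining the bounds, tw(G) = 1.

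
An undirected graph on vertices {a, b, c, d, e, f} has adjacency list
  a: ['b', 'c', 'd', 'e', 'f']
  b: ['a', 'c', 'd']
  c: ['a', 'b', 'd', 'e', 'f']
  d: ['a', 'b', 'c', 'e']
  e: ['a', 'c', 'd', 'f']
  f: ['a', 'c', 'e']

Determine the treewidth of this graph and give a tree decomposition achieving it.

Every bag has size at most 4, so the width is 4 − 1 = 3 and tw(G) ≤ 3. For the lower bound, the 4 vertices {a, c, d, e} are pairwise adjacent, and any tree decomposition puts a clique entirely inside one bag — forcing width ≥ 3. The upper and lower bounds meet at 3, so that is the treewidth.

Treewidth 3.
One such decomposition:
Bags: B1 = {a, c, e, f}  B2 = {a, c, d, e}  B3 = {a, b, c, d}
Tree: B1–B2, B2–B3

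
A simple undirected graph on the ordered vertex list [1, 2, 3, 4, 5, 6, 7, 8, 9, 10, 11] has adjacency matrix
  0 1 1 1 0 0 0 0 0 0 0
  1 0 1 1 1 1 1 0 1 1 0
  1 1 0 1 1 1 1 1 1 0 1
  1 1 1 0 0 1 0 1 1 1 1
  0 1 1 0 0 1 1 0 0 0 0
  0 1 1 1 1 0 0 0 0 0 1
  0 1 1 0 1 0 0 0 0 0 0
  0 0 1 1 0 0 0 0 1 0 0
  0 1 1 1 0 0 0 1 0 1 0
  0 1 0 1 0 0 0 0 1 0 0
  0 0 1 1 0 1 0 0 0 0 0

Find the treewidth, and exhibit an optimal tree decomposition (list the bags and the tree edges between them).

Treewidth 3.
One such decomposition:
Bags: B1 = {2, 4, 9, 10}  B2 = {2, 3, 4, 9}  B3 = {2, 3, 4, 6}  B4 = {1, 2, 3, 4}  B5 = {2, 3, 5, 6}  B6 = {3, 4, 8, 9}  B7 = {3, 4, 6, 11}  B8 = {2, 3, 5, 7}
Tree: B1–B2, B2–B3, B2–B4, B3–B5, B2–B6, B3–B7, B5–B8

The largest bag has 4 vertices, giving width 3; this decomposition certifies tw(G) ≤ 3. Conversely, {2, 4, 9, 10} is a clique of size 4, and the vertices of any clique must share a bag in every tree decomposition; so some bag has ≥ 4 vertices and tw(G) ≥ 3. Therefore the treewidth is 3.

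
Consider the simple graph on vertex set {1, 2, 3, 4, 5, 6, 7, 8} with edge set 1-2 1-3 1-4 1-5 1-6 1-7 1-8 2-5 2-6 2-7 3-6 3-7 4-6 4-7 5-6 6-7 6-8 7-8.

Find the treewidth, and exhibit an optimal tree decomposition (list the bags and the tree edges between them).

The largest bag has 4 vertices, giving width 3; this decomposition certifies tw(G) ≤ 3. For the lower bound, the 4 vertices {1, 2, 5, 6} are pairwise adjacent, and any tree decomposition puts a clique entirely inside one bag — forcing width ≥ 3. Hence tw(G) = 3 exactly.

Treewidth 3.
Bags: B1 = {1, 3, 6, 7}  B2 = {1, 4, 6, 7}  B3 = {1, 2, 6, 7}  B4 = {1, 6, 7, 8}  B5 = {1, 2, 5, 6}
Tree: B1–B2, B2–B3, B1–B4, B3–B5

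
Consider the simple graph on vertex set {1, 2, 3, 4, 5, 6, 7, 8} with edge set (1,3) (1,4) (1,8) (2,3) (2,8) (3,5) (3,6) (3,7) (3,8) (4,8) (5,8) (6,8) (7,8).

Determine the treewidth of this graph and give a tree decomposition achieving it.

Treewidth 2.
Bags: B1 = {1, 3, 8}  B2 = {3, 6, 8}  B3 = {1, 4, 8}  B4 = {2, 3, 8}  B5 = {3, 7, 8}  B6 = {3, 5, 8}
Tree: B1–B2, B1–B3, B2–B4, B1–B5, B4–B6

Every bag has size at most 3, so the width is 3 − 1 = 2 and tw(G) ≤ 2. Conversely, {1, 3, 8} is a clique of size 3, and the vertices of any clique must share a bag in every tree decomposition; so some bag has ≥ 3 vertices and tw(G) ≥ 2. Combining the bounds, tw(G) = 2.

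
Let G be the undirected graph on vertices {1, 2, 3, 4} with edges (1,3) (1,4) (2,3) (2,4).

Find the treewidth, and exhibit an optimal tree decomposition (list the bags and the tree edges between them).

The largest bag has 3 vertices, giving width 2; this decomposition certifies tw(G) ≤ 2. For the lower bound, G contains the cycle 1–4–2–3–1, so G is not a forest; only forests have treewidth ≤ 1, hence tw(G) ≥ 2. Combining the bounds, tw(G) = 2.

Treewidth 2.
Bags: B1 = {1, 2, 4}  B2 = {1, 2, 3}
Tree: B1–B2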